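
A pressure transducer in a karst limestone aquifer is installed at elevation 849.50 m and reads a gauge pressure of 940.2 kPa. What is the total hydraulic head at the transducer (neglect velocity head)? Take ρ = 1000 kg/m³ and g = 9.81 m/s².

h ≈ 945.34 m

ψ = P/(ρg) = 940.2×1000 / (1000 × 9.81) = 95.84 m.
h = z + ψ = 849.50 + 95.84 = 945.34 m.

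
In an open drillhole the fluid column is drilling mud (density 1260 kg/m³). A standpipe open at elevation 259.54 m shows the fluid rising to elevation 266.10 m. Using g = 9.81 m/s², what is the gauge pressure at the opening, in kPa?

P ≈ 81.1 kPa

Pressure head ψ = h − z = 266.10 − 259.54 = 6.56 m.
P = ρgψ = 1260 × 9.81 × 6.56 = 81086 Pa ≈ 81.1 kPa.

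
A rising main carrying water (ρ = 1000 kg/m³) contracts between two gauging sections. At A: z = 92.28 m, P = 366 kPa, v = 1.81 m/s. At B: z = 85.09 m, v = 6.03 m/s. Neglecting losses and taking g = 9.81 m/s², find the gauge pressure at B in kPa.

Pressure head at A: ψ₁ = P₁/(ρg) = 366×1000 / (1000 × 9.81) = 37.31 m.
Velocity heads: v₁²/2g = 1.81²/19.62 = 0.167 m; v₂²/2g = 6.03²/19.62 = 1.853 m.
Total head H = z₁ + ψ₁ + v₁²/2g = 92.28 + 37.31 + 0.167 = 129.76 m.
ψ₂ = H − z₂ − v₂²/2g = 129.76 − 85.09 − 1.853 = 42.82 m.
P₂ = ρgψ₂ = 1000 × 9.81 × 42.82 ≈ 420 kPa.

P₂ ≈ 420 kPa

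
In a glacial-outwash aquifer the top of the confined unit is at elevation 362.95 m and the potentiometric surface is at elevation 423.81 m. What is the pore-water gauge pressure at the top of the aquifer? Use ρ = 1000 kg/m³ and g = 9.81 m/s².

P ≈ 597 kPa

Pressure head at the aquifer top: ψ = h − z = 423.81 − 362.95 = 60.86 m.
P = ρgψ = 1000 × 9.81 × 60.86 = 597037 Pa ≈ 597 kPa.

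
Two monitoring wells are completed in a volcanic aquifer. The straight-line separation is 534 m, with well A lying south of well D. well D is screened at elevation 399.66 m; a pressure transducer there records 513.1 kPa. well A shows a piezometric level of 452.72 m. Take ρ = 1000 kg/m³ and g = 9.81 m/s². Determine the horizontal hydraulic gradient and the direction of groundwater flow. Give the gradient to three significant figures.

Pressure head at well D: ψ = P/(ρg) = 513.1×1000 / (1000 × 9.81) = 52.30 m.
Total head at well D: h = z + ψ = 399.66 + 52.30 = 451.96 m.
Total head at well A: h = 452.72 m (water level in the piezometer is the total head).
Head difference: h(well D) − h(well A) = 451.96 − 452.72 = -0.76 m.
Hydraulic gradient: i = |Δh| / L = 0.76 / 534 = 0.00142.
Flow is from higher to lower head: from well A toward well D, i.e. toward the north.

i ≈ 0.00142; groundwater flows toward the north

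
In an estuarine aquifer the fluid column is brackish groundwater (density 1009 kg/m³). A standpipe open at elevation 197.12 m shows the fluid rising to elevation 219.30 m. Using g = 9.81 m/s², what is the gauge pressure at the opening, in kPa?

P ≈ 220 kPa

Pressure head ψ = h − z = 219.30 − 197.12 = 22.18 m.
P = ρgψ = 1009 × 9.81 × 22.18 = 219544 Pa ≈ 220 kPa.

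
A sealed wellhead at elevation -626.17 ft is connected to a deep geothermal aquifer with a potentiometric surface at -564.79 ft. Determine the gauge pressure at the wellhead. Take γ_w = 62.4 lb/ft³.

P ≈ 26.6 psi

Head above the cap: Δh = -564.79 − (-626.17) = 61.38 ft.
P = γΔh/144 = 62.4 × 61.38 / 144 = 26.6 psi.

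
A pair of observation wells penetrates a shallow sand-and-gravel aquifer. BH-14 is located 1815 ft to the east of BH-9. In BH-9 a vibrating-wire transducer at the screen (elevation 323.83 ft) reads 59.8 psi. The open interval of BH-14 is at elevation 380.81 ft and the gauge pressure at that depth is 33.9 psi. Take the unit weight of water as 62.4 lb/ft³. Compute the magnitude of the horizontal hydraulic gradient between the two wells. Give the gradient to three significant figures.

i ≈ 0.00154

Pressure head at BH-9: ψ = 144·P/γ = 144 × 59.8 / 62.4 = 138.00 ft.
Total head at BH-9: h = z + ψ = 323.83 + 138.00 = 461.83 ft.
Pressure head at BH-14: ψ = 144·P/γ = 144 × 33.9 / 62.4 = 78.23 ft.
Total head at BH-14: h = z + ψ = 380.81 + 78.23 = 459.04 ft.
Head difference: h(BH-9) − h(BH-14) = 461.83 − 459.04 = 2.79 ft.
Hydraulic gradient: i = |Δh| / L = 2.79 / 1815 = 0.00154.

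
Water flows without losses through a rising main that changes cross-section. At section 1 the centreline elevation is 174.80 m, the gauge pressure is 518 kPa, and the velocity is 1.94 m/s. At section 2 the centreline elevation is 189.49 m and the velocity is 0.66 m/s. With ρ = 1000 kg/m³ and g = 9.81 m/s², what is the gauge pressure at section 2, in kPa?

Pressure head at 1: ψ₁ = P₁/(ρg) = 518×1000 / (1000 × 9.81) = 52.80 m.
Velocity heads: v₁²/2g = 1.94²/19.62 = 0.192 m; v₂²/2g = 0.66²/19.62 = 0.022 m.
Total head H = z₁ + ψ₁ + v₁²/2g = 174.80 + 52.80 + 0.192 = 227.79 m.
ψ₂ = H − z₂ − v₂²/2g = 227.79 − 189.49 − 0.022 = 38.28 m.
P₂ = ρgψ₂ = 1000 × 9.81 × 38.28 ≈ 376 kPa.

P₂ ≈ 376 kPa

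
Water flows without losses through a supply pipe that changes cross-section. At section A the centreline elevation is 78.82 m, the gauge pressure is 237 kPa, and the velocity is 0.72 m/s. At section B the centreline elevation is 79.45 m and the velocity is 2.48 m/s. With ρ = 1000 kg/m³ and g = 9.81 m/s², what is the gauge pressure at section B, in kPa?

Pressure head at A: ψ₁ = P₁/(ρg) = 237×1000 / (1000 × 9.81) = 24.16 m.
Velocity heads: v₁²/2g = 0.72²/19.62 = 0.026 m; v₂²/2g = 2.48²/19.62 = 0.313 m.
Total head H = z₁ + ψ₁ + v₁²/2g = 78.82 + 24.16 + 0.026 = 103.01 m.
ψ₂ = H − z₂ − v₂²/2g = 103.01 − 79.45 − 0.313 = 23.25 m.
P₂ = ρgψ₂ = 1000 × 9.81 × 23.25 ≈ 228 kPa.

P₂ ≈ 228 kPa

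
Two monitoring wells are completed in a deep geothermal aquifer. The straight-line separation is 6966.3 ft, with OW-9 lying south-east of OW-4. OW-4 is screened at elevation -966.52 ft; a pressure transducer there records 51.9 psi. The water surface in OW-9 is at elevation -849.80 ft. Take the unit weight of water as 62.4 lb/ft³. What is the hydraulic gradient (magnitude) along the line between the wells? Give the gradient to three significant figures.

Pressure head at OW-4: ψ = 144·P/γ = 144 × 51.9 / 62.4 = 119.77 ft.
Total head at OW-4: h = z + ψ = -966.52 + 119.77 = -846.75 ft.
Total head at OW-9: h = -849.80 ft (water level in the piezometer is the total head).
Head difference: h(OW-4) − h(OW-9) = -846.75 − (-849.80) = 3.05 ft.
Hydraulic gradient: i = |Δh| / L = 3.05 / 6966.3 = 0.000438.

i ≈ 0.000438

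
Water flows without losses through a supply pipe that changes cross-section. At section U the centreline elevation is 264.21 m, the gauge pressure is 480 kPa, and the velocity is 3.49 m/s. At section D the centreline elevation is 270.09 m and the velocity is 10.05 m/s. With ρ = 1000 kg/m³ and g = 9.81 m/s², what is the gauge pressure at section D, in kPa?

P₂ ≈ 378 kPa

Pressure head at U: ψ₁ = P₁/(ρg) = 480×1000 / (1000 × 9.81) = 48.93 m.
Velocity heads: v₁²/2g = 3.49²/19.62 = 0.621 m; v₂²/2g = 10.05²/19.62 = 5.148 m.
Total head H = z₁ + ψ₁ + v₁²/2g = 264.21 + 48.93 + 0.621 = 313.76 m.
ψ₂ = H − z₂ − v₂²/2g = 313.76 − 270.09 − 5.148 = 38.52 m.
P₂ = ρgψ₂ = 1000 × 9.81 × 38.52 ≈ 378 kPa.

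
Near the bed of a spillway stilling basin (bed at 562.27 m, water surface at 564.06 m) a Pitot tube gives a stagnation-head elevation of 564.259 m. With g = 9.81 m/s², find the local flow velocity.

v ≈ 1.98 m/s

Near the bed, under hydrostatic conditions, the piezometric head (z + ψ) equals the free-surface elevation, 564.06 m.
Velocity head = total − piezometric = 564.259 − 564.06 = 0.199 m.
v = √(2g·h_v) = √(2 × 9.81 × 0.199) = 1.98 m/s.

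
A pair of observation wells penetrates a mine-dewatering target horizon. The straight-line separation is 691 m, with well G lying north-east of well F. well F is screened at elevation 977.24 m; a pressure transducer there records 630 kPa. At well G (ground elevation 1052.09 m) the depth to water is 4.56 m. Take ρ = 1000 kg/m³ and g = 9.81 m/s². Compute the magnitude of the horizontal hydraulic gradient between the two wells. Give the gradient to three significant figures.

i ≈ 0.00878

Pressure head at well F: ψ = P/(ρg) = 630×1000 / (1000 × 9.81) = 64.22 m.
Total head at well F: h = z + ψ = 977.24 + 64.22 = 1041.46 m.
Total head at well G: h = 1052.09 − 4.56 = 1047.53 m.
Head difference: h(well F) − h(well G) = 1041.46 − 1047.53 = -6.07 m.
Hydraulic gradient: i = |Δh| / L = 6.07 / 691 = 0.00878.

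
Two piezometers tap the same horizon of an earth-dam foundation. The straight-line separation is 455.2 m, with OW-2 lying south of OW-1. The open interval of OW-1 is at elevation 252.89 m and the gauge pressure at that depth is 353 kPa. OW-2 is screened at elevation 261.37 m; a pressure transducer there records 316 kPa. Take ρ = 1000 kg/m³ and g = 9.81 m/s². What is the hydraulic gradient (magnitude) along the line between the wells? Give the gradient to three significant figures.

i ≈ 0.0103

Pressure head at OW-1: ψ = P/(ρg) = 353×1000 / (1000 × 9.81) = 35.98 m.
Total head at OW-1: h = z + ψ = 252.89 + 35.98 = 288.87 m.
Pressure head at OW-2: ψ = P/(ρg) = 316×1000 / (1000 × 9.81) = 32.21 m.
Total head at OW-2: h = z + ψ = 261.37 + 32.21 = 293.58 m.
Head difference: h(OW-1) − h(OW-2) = 288.87 − 293.58 = -4.71 m.
Hydraulic gradient: i = |Δh| / L = 4.71 / 455.2 = 0.0103.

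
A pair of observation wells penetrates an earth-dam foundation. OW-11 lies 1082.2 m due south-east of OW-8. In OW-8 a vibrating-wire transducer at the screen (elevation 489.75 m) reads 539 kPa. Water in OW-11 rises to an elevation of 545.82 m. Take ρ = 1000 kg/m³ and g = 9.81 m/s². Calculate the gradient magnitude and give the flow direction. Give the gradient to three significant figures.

i ≈ 0.00104; groundwater flows toward the north-west

Pressure head at OW-8: ψ = P/(ρg) = 539×1000 / (1000 × 9.81) = 54.94 m.
Total head at OW-8: h = z + ψ = 489.75 + 54.94 = 544.69 m.
Total head at OW-11: h = 545.82 m (water level in the piezometer is the total head).
Head difference: h(OW-8) − h(OW-11) = 544.69 − 545.82 = -1.13 m.
Hydraulic gradient: i = |Δh| / L = 1.13 / 1082.2 = 0.00104.
Flow is from higher to lower head: from OW-11 toward OW-8, i.e. toward the north-west.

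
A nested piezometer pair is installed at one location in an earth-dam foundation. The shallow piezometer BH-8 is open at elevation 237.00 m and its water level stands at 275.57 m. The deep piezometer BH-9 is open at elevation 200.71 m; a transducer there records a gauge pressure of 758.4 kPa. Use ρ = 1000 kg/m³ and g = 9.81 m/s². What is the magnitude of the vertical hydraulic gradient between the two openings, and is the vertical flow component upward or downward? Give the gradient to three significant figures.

|i_v| ≈ 0.0675; vertical flow is upward

Total head at BH-8: h = 275.57 m (water level in the standpipe).
Pressure head at BH-9: ψ = P/(ρg) = 758.4×1000 / (1000 × 9.81) = 77.31 m.
Total head at BH-9: h = z + ψ = 200.71 + 77.31 = 278.02 m.
Δh = h(BH-8) − h(BH-9) = 275.57 − 278.02 = -2.45 m.
Vertical separation Δz = 237.00 − 200.71 = 36.29 m.
|i_v| = |Δh| / Δz = 2.45 / 36.29 = 0.0675.
Head is higher in the deep piezometer, so vertical flow is upward (discharge condition).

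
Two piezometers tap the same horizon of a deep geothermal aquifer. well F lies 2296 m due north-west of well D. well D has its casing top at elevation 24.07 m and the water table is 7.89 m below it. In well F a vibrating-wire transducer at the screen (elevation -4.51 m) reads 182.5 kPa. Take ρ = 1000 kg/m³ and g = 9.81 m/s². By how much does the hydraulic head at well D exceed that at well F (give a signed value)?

Δh ≈ 2.09 m

Total head at well D: h = 24.07 − 7.89 = 16.18 m.
Pressure head at well F: ψ = P/(ρg) = 182.5×1000 / (1000 × 9.81) = 18.60 m.
Total head at well F: h = z + ψ = -4.51 + 18.60 = 14.09 m.
Head difference: h(well D) − h(well F) = 16.18 − 14.09 = 2.09 m.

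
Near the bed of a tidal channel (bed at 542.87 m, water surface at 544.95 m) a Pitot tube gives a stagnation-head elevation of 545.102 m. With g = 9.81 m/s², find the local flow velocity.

v ≈ 1.73 m/s

Near the bed, under hydrostatic conditions, the piezometric head (z + ψ) equals the free-surface elevation, 544.95 m.
Velocity head = total − piezometric = 545.102 − 544.95 = 0.152 m.
v = √(2g·h_v) = √(2 × 9.81 × 0.152) = 1.73 m/s.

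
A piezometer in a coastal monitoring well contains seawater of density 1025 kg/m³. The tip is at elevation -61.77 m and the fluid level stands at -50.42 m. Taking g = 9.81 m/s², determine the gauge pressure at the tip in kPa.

P ≈ 114 kPa

Pressure head ψ = h − z = -50.42 − (-61.77) = 11.35 m.
P = ρgψ = 1025 × 9.81 × 11.35 = 114127 Pa ≈ 114 kPa.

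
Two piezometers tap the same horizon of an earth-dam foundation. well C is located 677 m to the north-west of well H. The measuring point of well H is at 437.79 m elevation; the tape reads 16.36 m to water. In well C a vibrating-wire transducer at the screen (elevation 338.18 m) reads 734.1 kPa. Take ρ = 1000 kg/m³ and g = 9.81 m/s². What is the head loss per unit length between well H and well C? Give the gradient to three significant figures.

i ≈ 0.0124 m/m

Total head at well H: h = 437.79 − 16.36 = 421.43 m.
Pressure head at well C: ψ = P/(ρg) = 734.1×1000 / (1000 × 9.81) = 74.83 m.
Total head at well C: h = z + ψ = 338.18 + 74.83 = 413.01 m.
Head difference: h(well H) − h(well C) = 421.43 − 413.01 = 8.42 m.
Hydraulic gradient: i = |Δh| / L = 8.42 / 677 = 0.0124.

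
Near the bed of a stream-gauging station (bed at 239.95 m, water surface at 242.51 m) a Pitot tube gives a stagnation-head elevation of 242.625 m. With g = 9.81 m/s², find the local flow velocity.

v ≈ 1.50 m/s

Near the bed, under hydrostatic conditions, the piezometric head (z + ψ) equals the free-surface elevation, 242.51 m.
Velocity head = total − piezometric = 242.625 − 242.51 = 0.115 m.
v = √(2g·h_v) = √(2 × 9.81 × 0.115) = 1.50 m/s.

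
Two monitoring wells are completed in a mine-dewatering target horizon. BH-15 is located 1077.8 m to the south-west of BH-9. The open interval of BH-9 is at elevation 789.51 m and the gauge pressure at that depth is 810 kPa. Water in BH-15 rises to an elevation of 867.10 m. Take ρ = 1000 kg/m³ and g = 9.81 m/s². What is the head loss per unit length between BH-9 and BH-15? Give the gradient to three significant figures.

i ≈ 0.00462 m/m

Pressure head at BH-9: ψ = P/(ρg) = 810×1000 / (1000 × 9.81) = 82.57 m.
Total head at BH-9: h = z + ψ = 789.51 + 82.57 = 872.08 m.
Total head at BH-15: h = 867.10 m (water level in the piezometer is the total head).
Head difference: h(BH-9) − h(BH-15) = 872.08 − 867.10 = 4.98 m.
Hydraulic gradient: i = |Δh| / L = 4.98 / 1077.8 = 0.00462.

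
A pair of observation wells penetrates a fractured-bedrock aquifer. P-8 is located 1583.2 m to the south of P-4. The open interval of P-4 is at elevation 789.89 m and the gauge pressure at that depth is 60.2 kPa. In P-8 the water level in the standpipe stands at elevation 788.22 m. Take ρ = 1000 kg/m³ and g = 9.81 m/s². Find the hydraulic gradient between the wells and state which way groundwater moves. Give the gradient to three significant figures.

Pressure head at P-4: ψ = P/(ρg) = 60.2×1000 / (1000 × 9.81) = 6.14 m.
Total head at P-4: h = z + ψ = 789.89 + 6.14 = 796.03 m.
Total head at P-8: h = 788.22 m (water level in the piezometer is the total head).
Head difference: h(P-4) − h(P-8) = 796.03 − 788.22 = 7.81 m.
Hydraulic gradient: i = |Δh| / L = 7.81 / 1583.2 = 0.00493.
Flow is from higher to lower head: from P-4 toward P-8, i.e. toward the south.

i ≈ 0.00493; groundwater flows toward the south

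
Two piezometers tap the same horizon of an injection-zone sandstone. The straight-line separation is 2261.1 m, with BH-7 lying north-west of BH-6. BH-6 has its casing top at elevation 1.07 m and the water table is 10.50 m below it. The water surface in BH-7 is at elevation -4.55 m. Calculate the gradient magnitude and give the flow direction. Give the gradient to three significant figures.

Total head at BH-6: h = 1.07 − 10.50 = -9.43 m.
Total head at BH-7: h = -4.55 m (water level in the piezometer is the total head).
Head difference: h(BH-6) − h(BH-7) = -9.43 − (-4.55) = -4.88 m.
Hydraulic gradient: i = |Δh| / L = 4.88 / 2261.1 = 0.00216.
Flow is from higher to lower head: from BH-7 toward BH-6, i.e. toward the south-east.

i ≈ 0.00216; groundwater flows toward the south-east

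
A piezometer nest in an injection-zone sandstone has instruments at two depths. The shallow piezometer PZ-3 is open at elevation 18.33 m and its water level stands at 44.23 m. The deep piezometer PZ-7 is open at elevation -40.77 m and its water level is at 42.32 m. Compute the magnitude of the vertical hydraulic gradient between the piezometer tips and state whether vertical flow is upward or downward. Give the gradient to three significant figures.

Total head at PZ-3: h = 44.23 m (water level in the standpipe).
Total head at PZ-7: h = 42.32 m.
Δh = h(PZ-3) − h(PZ-7) = 44.23 − 42.32 = 1.91 m.
Vertical separation Δz = 18.33 − (-40.77) = 59.10 m.
|i_v| = |Δh| / Δz = 1.91 / 59.10 = 0.0323.
Head is higher in the shallow piezometer, so vertical flow is downward (recharge condition).

|i_v| ≈ 0.0323; vertical flow is downward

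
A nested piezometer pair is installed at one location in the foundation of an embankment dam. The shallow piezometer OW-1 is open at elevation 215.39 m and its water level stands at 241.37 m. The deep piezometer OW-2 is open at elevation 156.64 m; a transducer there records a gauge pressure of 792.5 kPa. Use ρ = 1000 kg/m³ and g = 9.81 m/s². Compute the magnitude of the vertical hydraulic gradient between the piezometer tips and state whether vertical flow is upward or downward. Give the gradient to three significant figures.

|i_v| ≈ 0.0672; vertical flow is downward

Total head at OW-1: h = 241.37 m (water level in the standpipe).
Pressure head at OW-2: ψ = P/(ρg) = 792.5×1000 / (1000 × 9.81) = 80.78 m.
Total head at OW-2: h = z + ψ = 156.64 + 80.78 = 237.42 m.
Δh = h(OW-1) − h(OW-2) = 241.37 − 237.42 = 3.95 m.
Vertical separation Δz = 215.39 − 156.64 = 58.75 m.
|i_v| = |Δh| / Δz = 3.95 / 58.75 = 0.0672.
Head is higher in the shallow piezometer, so vertical flow is downward (recharge condition).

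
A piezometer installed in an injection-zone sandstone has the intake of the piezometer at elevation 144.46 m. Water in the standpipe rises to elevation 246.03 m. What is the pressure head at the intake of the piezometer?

Total head h = 246.03 m (the water-surface elevation in the piezometer).
Pressure head ψ = h − z = 246.03 − 144.46 = 101.57 m.

ψ ≈ 101.57 m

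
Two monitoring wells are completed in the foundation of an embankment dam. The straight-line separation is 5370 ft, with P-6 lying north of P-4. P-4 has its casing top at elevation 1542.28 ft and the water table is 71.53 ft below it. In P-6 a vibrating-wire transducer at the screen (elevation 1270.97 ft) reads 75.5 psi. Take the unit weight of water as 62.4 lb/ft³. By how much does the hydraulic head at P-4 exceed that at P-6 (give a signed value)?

Total head at P-4: h = 1542.28 − 71.53 = 1470.75 ft.
Pressure head at P-6: ψ = 144·P/γ = 144 × 75.5 / 62.4 = 174.23 ft.
Total head at P-6: h = z + ψ = 1270.97 + 174.23 = 1445.20 ft.
Head difference: h(P-4) − h(P-6) = 1470.75 − 1445.20 = 25.55 ft.

Δh ≈ 25.55 ft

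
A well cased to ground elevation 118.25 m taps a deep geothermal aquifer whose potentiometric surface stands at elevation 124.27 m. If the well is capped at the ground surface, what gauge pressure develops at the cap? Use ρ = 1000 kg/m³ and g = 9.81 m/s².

P ≈ 59.1 kPa

Head above the cap: Δh = 124.27 − 118.25 = 6.02 m.
P = ρgΔh = 1000 × 9.81 × 6.02 = 59056 Pa ≈ 59.1 kPa.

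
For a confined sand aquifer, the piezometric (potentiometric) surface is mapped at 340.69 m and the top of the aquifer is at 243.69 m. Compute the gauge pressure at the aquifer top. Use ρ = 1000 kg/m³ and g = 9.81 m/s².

Pressure head at the aquifer top: ψ = h − z = 340.69 − 243.69 = 97.00 m.
P = ρgψ = 1000 × 9.81 × 97.00 = 951570 Pa ≈ 952 kPa.

P ≈ 952 kPa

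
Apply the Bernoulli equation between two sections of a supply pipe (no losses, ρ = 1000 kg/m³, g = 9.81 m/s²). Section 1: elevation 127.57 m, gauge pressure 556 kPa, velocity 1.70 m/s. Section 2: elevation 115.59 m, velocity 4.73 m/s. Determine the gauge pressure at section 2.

Pressure head at 1: ψ₁ = P₁/(ρg) = 556×1000 / (1000 × 9.81) = 56.68 m.
Velocity heads: v₁²/2g = 1.70²/19.62 = 0.147 m; v₂²/2g = 4.73²/19.62 = 1.140 m.
Total head H = z₁ + ψ₁ + v₁²/2g = 127.57 + 56.68 + 0.147 = 184.40 m.
ψ₂ = H − z₂ − v₂²/2g = 184.40 − 115.59 − 1.140 = 67.67 m.
P₂ = ρgψ₂ = 1000 × 9.81 × 67.67 ≈ 664 kPa.

P₂ ≈ 664 kPa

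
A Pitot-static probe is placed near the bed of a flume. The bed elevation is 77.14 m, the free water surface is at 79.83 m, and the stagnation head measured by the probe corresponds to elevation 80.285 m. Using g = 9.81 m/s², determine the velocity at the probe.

v ≈ 2.99 m/s

Near the bed, under hydrostatic conditions, the piezometric head (z + ψ) equals the free-surface elevation, 79.83 m.
Velocity head = total − piezometric = 80.285 − 79.83 = 0.455 m.
v = √(2g·h_v) = √(2 × 9.81 × 0.455) = 2.99 m/s.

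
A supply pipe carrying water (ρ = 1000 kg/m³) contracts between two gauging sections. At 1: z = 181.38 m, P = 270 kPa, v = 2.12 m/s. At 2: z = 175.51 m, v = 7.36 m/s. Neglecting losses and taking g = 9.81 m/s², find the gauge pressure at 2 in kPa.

Pressure head at 1: ψ₁ = P₁/(ρg) = 270×1000 / (1000 × 9.81) = 27.52 m.
Velocity heads: v₁²/2g = 2.12²/19.62 = 0.229 m; v₂²/2g = 7.36²/19.62 = 2.761 m.
Total head H = z₁ + ψ₁ + v₁²/2g = 181.38 + 27.52 + 0.229 = 209.13 m.
ψ₂ = H − z₂ − v₂²/2g = 209.13 − 175.51 − 2.761 = 30.86 m.
P₂ = ρgψ₂ = 1000 × 9.81 × 30.86 ≈ 303 kPa.

P₂ ≈ 303 kPa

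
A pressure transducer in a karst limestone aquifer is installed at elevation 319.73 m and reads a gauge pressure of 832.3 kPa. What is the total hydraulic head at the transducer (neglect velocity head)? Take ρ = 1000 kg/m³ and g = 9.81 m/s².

h ≈ 404.57 m

ψ = P/(ρg) = 832.3×1000 / (1000 × 9.81) = 84.84 m.
h = z + ψ = 319.73 + 84.84 = 404.57 m.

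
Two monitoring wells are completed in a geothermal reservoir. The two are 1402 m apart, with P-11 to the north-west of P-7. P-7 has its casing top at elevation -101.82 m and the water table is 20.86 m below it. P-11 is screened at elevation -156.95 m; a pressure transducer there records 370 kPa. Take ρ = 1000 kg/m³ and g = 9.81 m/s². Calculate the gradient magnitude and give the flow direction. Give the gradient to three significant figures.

i ≈ 0.00246; groundwater flows toward the south-east

Total head at P-7: h = -101.82 − 20.86 = -122.68 m.
Pressure head at P-11: ψ = P/(ρg) = 370×1000 / (1000 × 9.81) = 37.72 m.
Total head at P-11: h = z + ψ = -156.95 + 37.72 = -119.23 m.
Head difference: h(P-7) − h(P-11) = -122.68 − (-119.23) = -3.45 m.
Hydraulic gradient: i = |Δh| / L = 3.45 / 1402 = 0.00246.
Flow is from higher to lower head: from P-11 toward P-7, i.e. toward the south-east.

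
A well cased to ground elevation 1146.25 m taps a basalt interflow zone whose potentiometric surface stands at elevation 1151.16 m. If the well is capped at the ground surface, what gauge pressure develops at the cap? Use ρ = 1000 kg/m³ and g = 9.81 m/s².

P ≈ 48.2 kPa

Head above the cap: Δh = 1151.16 − 1146.25 = 4.91 m.
P = ρgΔh = 1000 × 9.81 × 4.91 = 48167 Pa ≈ 48.2 kPa.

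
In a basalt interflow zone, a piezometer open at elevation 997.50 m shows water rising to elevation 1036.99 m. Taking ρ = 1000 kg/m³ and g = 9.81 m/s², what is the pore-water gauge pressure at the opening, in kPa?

Pressure head ψ = h − z = 1036.99 − 997.50 = 39.49 m.
P = ρgψ = 1000 × 9.81 × 39.49 = 387397 Pa ≈ 387 kPa.

P ≈ 387 kPa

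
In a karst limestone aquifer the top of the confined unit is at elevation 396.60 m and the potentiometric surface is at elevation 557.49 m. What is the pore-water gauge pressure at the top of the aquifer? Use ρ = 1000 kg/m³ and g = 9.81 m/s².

P ≈ 1580 kPa

Pressure head at the aquifer top: ψ = h − z = 557.49 − 396.60 = 160.89 m.
P = ρgψ = 1000 × 9.81 × 160.89 = 1578331 Pa ≈ 1580 kPa.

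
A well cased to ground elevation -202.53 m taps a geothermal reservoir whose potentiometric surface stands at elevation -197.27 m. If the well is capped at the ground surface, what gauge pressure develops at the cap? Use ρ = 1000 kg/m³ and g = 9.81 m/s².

P ≈ 51.6 kPa

Head above the cap: Δh = -197.27 − (-202.53) = 5.26 m.
P = ρgΔh = 1000 × 9.81 × 5.26 = 51601 Pa ≈ 51.6 kPa.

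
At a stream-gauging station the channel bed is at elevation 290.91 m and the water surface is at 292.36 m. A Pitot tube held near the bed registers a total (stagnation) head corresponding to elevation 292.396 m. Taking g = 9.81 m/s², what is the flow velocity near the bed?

v ≈ 0.840 m/s

Near the bed, under hydrostatic conditions, the piezometric head (z + ψ) equals the free-surface elevation, 292.36 m.
Velocity head = total − piezometric = 292.396 − 292.36 = 0.036 m.
v = √(2g·h_v) = √(2 × 9.81 × 0.036) = 0.840 m/s.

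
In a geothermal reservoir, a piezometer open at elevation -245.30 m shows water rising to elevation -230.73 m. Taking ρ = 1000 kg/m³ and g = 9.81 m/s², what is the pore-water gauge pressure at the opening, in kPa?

P ≈ 143 kPa

Pressure head ψ = h − z = -230.73 − (-245.30) = 14.57 m.
P = ρgψ = 1000 × 9.81 × 14.57 = 142932 Pa ≈ 143 kPa.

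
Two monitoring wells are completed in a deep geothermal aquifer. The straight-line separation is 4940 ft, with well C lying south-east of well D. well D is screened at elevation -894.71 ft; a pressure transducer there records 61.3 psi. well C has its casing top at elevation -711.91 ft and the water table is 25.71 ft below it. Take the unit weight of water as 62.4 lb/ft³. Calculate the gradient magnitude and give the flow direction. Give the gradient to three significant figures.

Pressure head at well D: ψ = 144·P/γ = 144 × 61.3 / 62.4 = 141.46 ft.
Total head at well D: h = z + ψ = -894.71 + 141.46 = -753.25 ft.
Total head at well C: h = -711.91 − 25.71 = -737.62 ft.
Head difference: h(well D) − h(well C) = -753.25 − (-737.62) = -15.63 ft.
Hydraulic gradient: i = |Δh| / L = 15.63 / 4940 = 0.00316.
Flow is from higher to lower head: from well C toward well D, i.e. toward the north-west.

i ≈ 0.00316; groundwater flows toward the north-west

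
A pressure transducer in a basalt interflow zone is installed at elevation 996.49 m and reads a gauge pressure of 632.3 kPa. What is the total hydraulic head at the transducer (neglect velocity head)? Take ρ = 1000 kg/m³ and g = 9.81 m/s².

h ≈ 1060.94 m

ψ = P/(ρg) = 632.3×1000 / (1000 × 9.81) = 64.45 m.
h = z + ψ = 996.49 + 64.45 = 1060.94 m.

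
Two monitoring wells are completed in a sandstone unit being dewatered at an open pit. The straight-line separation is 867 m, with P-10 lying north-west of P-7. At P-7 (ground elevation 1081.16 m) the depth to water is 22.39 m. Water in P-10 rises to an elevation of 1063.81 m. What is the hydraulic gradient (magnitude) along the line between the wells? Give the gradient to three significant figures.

i ≈ 0.00581

Total head at P-7: h = 1081.16 − 22.39 = 1058.77 m.
Total head at P-10: h = 1063.81 m (water level in the piezometer is the total head).
Head difference: h(P-7) − h(P-10) = 1058.77 − 1063.81 = -5.04 m.
Hydraulic gradient: i = |Δh| / L = 5.04 / 867 = 0.00581.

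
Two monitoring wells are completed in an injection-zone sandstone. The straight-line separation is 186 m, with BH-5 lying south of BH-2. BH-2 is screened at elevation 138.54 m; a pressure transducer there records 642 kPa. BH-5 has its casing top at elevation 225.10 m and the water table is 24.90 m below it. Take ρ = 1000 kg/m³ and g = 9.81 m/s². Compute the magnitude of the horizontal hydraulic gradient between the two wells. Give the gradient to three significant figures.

i ≈ 0.0203

Pressure head at BH-2: ψ = P/(ρg) = 642×1000 / (1000 × 9.81) = 65.44 m.
Total head at BH-2: h = z + ψ = 138.54 + 65.44 = 203.98 m.
Total head at BH-5: h = 225.10 − 24.90 = 200.20 m.
Head difference: h(BH-2) − h(BH-5) = 203.98 − 200.20 = 3.78 m.
Hydraulic gradient: i = |Δh| / L = 3.78 / 186 = 0.0203.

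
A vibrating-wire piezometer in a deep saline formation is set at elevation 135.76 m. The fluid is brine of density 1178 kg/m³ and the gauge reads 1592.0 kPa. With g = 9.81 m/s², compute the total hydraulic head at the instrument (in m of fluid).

ψ = P/(ρg) = 1592.0×1000 / (1178 × 9.81) = 137.76 m.
h = z + ψ = 135.76 + 137.76 = 273.52 m.

h ≈ 273.52 m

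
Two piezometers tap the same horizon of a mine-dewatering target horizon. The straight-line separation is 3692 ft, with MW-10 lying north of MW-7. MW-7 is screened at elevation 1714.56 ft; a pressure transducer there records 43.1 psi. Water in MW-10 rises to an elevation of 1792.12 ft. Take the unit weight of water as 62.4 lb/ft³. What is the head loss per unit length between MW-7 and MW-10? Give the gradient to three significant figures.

i ≈ 0.00593 ft/ft

Pressure head at MW-7: ψ = 144·P/γ = 144 × 43.1 / 62.4 = 99.46 ft.
Total head at MW-7: h = z + ψ = 1714.56 + 99.46 = 1814.02 ft.
Total head at MW-10: h = 1792.12 ft (water level in the piezometer is the total head).
Head difference: h(MW-7) − h(MW-10) = 1814.02 − 1792.12 = 21.90 ft.
Hydraulic gradient: i = |Δh| / L = 21.90 / 3692 = 0.00593.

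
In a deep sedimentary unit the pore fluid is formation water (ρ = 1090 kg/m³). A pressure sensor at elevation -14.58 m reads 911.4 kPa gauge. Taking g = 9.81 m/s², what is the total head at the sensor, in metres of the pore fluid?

h ≈ 70.65 m

ψ = P/(ρg) = 911.4×1000 / (1090 × 9.81) = 85.23 m.
h = z + ψ = -14.58 + 85.23 = 70.65 m.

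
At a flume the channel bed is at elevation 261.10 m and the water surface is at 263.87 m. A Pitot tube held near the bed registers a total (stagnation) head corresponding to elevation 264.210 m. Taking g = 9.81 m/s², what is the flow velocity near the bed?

Near the bed, under hydrostatic conditions, the piezometric head (z + ψ) equals the free-surface elevation, 263.87 m.
Velocity head = total − piezometric = 264.210 − 263.87 = 0.340 m.
v = √(2g·h_v) = √(2 × 9.81 × 0.340) = 2.58 m/s.

v ≈ 2.58 m/s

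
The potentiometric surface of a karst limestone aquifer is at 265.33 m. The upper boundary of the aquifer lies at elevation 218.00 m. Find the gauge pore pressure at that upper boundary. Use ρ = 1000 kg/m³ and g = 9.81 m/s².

Pressure head at the aquifer top: ψ = h − z = 265.33 − 218.00 = 47.33 m.
P = ρgψ = 1000 × 9.81 × 47.33 = 464307 Pa ≈ 464 kPa.

P ≈ 464 kPa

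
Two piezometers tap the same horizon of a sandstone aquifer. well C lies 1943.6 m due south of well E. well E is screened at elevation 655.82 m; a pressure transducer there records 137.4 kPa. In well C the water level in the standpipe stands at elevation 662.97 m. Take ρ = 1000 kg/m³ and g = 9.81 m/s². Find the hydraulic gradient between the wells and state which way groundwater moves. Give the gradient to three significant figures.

i ≈ 0.00353; groundwater flows toward the south

Pressure head at well E: ψ = P/(ρg) = 137.4×1000 / (1000 × 9.81) = 14.01 m.
Total head at well E: h = z + ψ = 655.82 + 14.01 = 669.83 m.
Total head at well C: h = 662.97 m (water level in the piezometer is the total head).
Head difference: h(well E) − h(well C) = 669.83 − 662.97 = 6.86 m.
Hydraulic gradient: i = |Δh| / L = 6.86 / 1943.6 = 0.00353.
Flow is from higher to lower head: from well E toward well C, i.e. toward the south.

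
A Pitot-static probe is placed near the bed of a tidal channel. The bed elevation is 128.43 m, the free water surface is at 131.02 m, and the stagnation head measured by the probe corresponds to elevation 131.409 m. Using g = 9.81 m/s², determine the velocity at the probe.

v ≈ 2.76 m/s

Near the bed, under hydrostatic conditions, the piezometric head (z + ψ) equals the free-surface elevation, 131.02 m.
Velocity head = total − piezometric = 131.409 − 131.02 = 0.389 m.
v = √(2g·h_v) = √(2 × 9.81 × 0.389) = 2.76 m/s.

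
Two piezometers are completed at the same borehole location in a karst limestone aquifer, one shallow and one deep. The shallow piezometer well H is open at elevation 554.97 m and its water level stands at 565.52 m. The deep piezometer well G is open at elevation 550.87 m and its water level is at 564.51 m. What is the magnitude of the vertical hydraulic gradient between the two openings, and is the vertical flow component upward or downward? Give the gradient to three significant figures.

|i_v| ≈ 0.246; vertical flow is downward

Total head at well H: h = 565.52 m (water level in the standpipe).
Total head at well G: h = 564.51 m.
Δh = h(well H) − h(well G) = 565.52 − 564.51 = 1.01 m.
Vertical separation Δz = 554.97 − 550.87 = 4.10 m.
|i_v| = |Δh| / Δz = 1.01 / 4.10 = 0.246.
Head is higher in the shallow piezometer, so vertical flow is downward (recharge condition).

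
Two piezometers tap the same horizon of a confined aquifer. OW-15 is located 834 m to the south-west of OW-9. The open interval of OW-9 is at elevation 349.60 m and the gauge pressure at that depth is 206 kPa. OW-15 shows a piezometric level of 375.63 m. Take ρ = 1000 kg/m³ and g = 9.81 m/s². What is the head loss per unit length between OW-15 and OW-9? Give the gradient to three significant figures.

i ≈ 0.00603 m/m

Pressure head at OW-9: ψ = P/(ρg) = 206×1000 / (1000 × 9.81) = 21.00 m.
Total head at OW-9: h = z + ψ = 349.60 + 21.00 = 370.60 m.
Total head at OW-15: h = 375.63 m (water level in the piezometer is the total head).
Head difference: h(OW-9) − h(OW-15) = 370.60 − 375.63 = -5.03 m.
Hydraulic gradient: i = |Δh| / L = 5.03 / 834 = 0.00603.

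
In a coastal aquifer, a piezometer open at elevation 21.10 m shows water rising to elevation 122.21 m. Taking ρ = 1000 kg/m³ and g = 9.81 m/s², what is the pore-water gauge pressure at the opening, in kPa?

Pressure head ψ = h − z = 122.21 − 21.10 = 101.11 m.
P = ρgψ = 1000 × 9.81 × 101.11 = 991889 Pa ≈ 992 kPa.

P ≈ 992 kPa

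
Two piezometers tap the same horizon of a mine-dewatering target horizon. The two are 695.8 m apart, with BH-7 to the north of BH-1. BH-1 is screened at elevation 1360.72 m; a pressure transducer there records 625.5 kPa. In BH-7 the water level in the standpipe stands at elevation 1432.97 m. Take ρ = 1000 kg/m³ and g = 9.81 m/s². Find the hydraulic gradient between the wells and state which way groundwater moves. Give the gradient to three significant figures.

Pressure head at BH-1: ψ = P/(ρg) = 625.5×1000 / (1000 × 9.81) = 63.76 m.
Total head at BH-1: h = z + ψ = 1360.72 + 63.76 = 1424.48 m.
Total head at BH-7: h = 1432.97 m (water level in the piezometer is the total head).
Head difference: h(BH-1) − h(BH-7) = 1424.48 − 1432.97 = -8.49 m.
Hydraulic gradient: i = |Δh| / L = 8.49 / 695.8 = 0.0122.
Flow is from higher to lower head: from BH-7 toward BH-1, i.e. toward the south.

i ≈ 0.0122; groundwater flows toward the south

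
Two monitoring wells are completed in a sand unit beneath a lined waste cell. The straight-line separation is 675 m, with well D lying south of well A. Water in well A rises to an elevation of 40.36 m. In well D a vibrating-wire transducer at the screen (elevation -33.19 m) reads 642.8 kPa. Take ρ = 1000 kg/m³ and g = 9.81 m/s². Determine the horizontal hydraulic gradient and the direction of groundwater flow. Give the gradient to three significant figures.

Total head at well A: h = 40.36 m (water level in the piezometer is the total head).
Pressure head at well D: ψ = P/(ρg) = 642.8×1000 / (1000 × 9.81) = 65.52 m.
Total head at well D: h = z + ψ = -33.19 + 65.52 = 32.33 m.
Head difference: h(well A) − h(well D) = 40.36 − 32.33 = 8.03 m.
Hydraulic gradient: i = |Δh| / L = 8.03 / 675 = 0.0119.
Flow is from higher to lower head: from well A toward well D, i.e. toward the south.

i ≈ 0.0119; groundwater flows toward the south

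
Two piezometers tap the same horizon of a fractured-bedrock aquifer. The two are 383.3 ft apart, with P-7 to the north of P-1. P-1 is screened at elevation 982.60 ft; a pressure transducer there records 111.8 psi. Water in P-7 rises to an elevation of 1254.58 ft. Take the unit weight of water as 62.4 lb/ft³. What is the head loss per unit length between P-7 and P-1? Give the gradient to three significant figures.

i ≈ 0.0365 ft/ft

Pressure head at P-1: ψ = 144·P/γ = 144 × 111.8 / 62.4 = 258.00 ft.
Total head at P-1: h = z + ψ = 982.60 + 258.00 = 1240.60 ft.
Total head at P-7: h = 1254.58 ft (water level in the piezometer is the total head).
Head difference: h(P-1) − h(P-7) = 1240.60 − 1254.58 = -13.98 ft.
Hydraulic gradient: i = |Δh| / L = 13.98 / 383.3 = 0.0365.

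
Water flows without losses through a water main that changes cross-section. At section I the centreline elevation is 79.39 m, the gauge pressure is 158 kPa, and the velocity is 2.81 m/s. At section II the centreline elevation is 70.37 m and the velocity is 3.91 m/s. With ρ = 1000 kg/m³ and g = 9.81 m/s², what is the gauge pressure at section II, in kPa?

P₂ ≈ 243 kPa

Pressure head at I: ψ₁ = P₁/(ρg) = 158×1000 / (1000 × 9.81) = 16.11 m.
Velocity heads: v₁²/2g = 2.81²/19.62 = 0.402 m; v₂²/2g = 3.91²/19.62 = 0.779 m.
Total head H = z₁ + ψ₁ + v₁²/2g = 79.39 + 16.11 + 0.402 = 95.90 m.
ψ₂ = H − z₂ − v₂²/2g = 95.90 − 70.37 − 0.779 = 24.75 m.
P₂ = ρgψ₂ = 1000 × 9.81 × 24.75 ≈ 243 kPa.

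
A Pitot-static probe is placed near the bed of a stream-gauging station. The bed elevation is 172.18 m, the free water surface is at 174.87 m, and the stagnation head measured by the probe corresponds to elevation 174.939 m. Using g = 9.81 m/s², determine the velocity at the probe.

v ≈ 1.16 m/s

Near the bed, under hydrostatic conditions, the piezometric head (z + ψ) equals the free-surface elevation, 174.87 m.
Velocity head = total − piezometric = 174.939 − 174.87 = 0.069 m.
v = √(2g·h_v) = √(2 × 9.81 × 0.069) = 1.16 m/s.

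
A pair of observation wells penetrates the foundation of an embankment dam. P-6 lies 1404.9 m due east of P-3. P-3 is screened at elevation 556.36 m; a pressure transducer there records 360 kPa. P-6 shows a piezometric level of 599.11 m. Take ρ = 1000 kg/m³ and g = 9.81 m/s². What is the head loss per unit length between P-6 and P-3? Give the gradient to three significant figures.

Pressure head at P-3: ψ = P/(ρg) = 360×1000 / (1000 × 9.81) = 36.70 m.
Total head at P-3: h = z + ψ = 556.36 + 36.70 = 593.06 m.
Total head at P-6: h = 599.11 m (water level in the piezometer is the total head).
Head difference: h(P-3) − h(P-6) = 593.06 − 599.11 = -6.05 m.
Hydraulic gradient: i = |Δh| / L = 6.05 / 1404.9 = 0.00431.

i ≈ 0.00431 m/m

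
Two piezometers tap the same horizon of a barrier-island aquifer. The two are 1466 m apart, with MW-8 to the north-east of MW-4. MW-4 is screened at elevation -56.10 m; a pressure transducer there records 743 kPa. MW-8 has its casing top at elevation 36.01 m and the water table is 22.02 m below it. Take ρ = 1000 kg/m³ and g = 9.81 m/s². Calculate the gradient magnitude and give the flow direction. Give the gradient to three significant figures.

i ≈ 0.00385; groundwater flows toward the north-east

Pressure head at MW-4: ψ = P/(ρg) = 743×1000 / (1000 × 9.81) = 75.74 m.
Total head at MW-4: h = z + ψ = -56.10 + 75.74 = 19.64 m.
Total head at MW-8: h = 36.01 − 22.02 = 13.99 m.
Head difference: h(MW-4) − h(MW-8) = 19.64 − 13.99 = 5.65 m.
Hydraulic gradient: i = |Δh| / L = 5.65 / 1466 = 0.00385.
Flow is from higher to lower head: from MW-4 toward MW-8, i.e. toward the north-east.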